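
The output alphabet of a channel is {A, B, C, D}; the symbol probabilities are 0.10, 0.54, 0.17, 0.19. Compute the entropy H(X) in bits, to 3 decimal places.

1.702 bits

H = −Σ pᵢ log₂ pᵢ.
−0.10·log₂(0.10) = 0.3322
−0.54·log₂(0.54) = 0.4800
−0.17·log₂(0.17) = 0.4346
−0.19·log₂(0.19) = 0.4552
Sum ≈ 1.7020 → 1.702 bits.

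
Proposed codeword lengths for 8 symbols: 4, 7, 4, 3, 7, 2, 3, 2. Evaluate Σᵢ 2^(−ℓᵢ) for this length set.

With common denominator 2^7 = 128: Σ 2^(−ℓᵢ) = 8/128 + 1/128 + 8/128 + 16/128 + 1/128 + 32/128 + 16/128 + 32/128 = 114/128 = 0.890625.

0.890625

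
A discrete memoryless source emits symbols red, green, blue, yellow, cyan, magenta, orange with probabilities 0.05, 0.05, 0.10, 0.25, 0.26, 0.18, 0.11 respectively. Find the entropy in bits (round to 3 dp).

2.565 bits

H = −Σ pᵢ log₂ pᵢ.
−0.05·log₂(0.05) = 0.2161
−0.05·log₂(0.05) = 0.2161
−0.10·log₂(0.10) = 0.3322
−0.25·log₂(0.25) = 0.5000
−0.26·log₂(0.26) = 0.5053
−0.18·log₂(0.18) = 0.4453
−0.11·log₂(0.11) = 0.3503
Sum ≈ 2.5653 → 2.565 bits.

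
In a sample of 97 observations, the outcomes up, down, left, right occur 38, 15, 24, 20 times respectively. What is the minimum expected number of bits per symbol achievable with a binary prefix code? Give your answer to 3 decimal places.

Probabilities are the counts divided by 97.
Repeatedly combine the two least-probable nodes; the expected code length is the sum of the merged weights.
merge 15/97 + 20/97 → 35/97
merge 24/97 + 35/97 → 59/97
merge 38/97 + 59/97 → 1
L = 35/97 + 59/97 + 1 = 191/97 ≈ 1.969 bits/symbol.

1.969 bits/symbol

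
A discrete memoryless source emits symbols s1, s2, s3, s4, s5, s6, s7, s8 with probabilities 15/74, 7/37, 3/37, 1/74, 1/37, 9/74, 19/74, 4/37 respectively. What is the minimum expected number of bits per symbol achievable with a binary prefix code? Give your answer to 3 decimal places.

Repeatedly combine the two least-probable nodes; the expected code length is the sum of the merged weights.
merge 1/74 + 1/37 → 3/74
merge 3/74 + 3/37 → 9/74
merge 4/37 + 9/74 → 17/74
merge 9/74 + 7/37 → 23/74
merge 15/74 + 17/74 → 16/37
merge 19/74 + 23/74 → 21/37
merge 16/37 + 21/37 → 1
L = 3/74 + 9/74 + 17/74 + 23/74 + 16/37 + 21/37 + 1 = 100/37 ≈ 2.703 bits/symbol.

2.703 bits/symbol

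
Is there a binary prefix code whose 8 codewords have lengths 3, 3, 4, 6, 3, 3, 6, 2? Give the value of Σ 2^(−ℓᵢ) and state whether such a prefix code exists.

0.84375; yes

With common denominator 2^6 = 64: Σ 2^(−ℓᵢ) = 8/64 + 8/64 + 4/64 + 1/64 + 8/64 + 8/64 + 1/64 + 16/64 = 54/64 = 0.84375.
Kraft's inequality requires Σ ≤ 1; here Σ = 0.84375 ≤ 1, so such a prefix code exists.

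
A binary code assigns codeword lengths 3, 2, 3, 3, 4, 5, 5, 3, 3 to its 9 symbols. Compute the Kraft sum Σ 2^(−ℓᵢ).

1

With common denominator 2^5 = 32: Σ 2^(−ℓᵢ) = 4/32 + 8/32 + 4/32 + 4/32 + 2/32 + 1/32 + 1/32 + 4/32 + 4/32 = 32/32 = 1.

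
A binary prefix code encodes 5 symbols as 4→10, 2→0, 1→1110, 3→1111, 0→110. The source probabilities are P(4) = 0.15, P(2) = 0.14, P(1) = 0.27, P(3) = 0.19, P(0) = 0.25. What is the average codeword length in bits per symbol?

L̄ = Σ pᵢ·ℓᵢ = 0.15·2 + 0.14·1 + 0.27·4 + 0.19·4 + 0.25·3 = 3.03 bits/symbol.

3.03 bits/symbol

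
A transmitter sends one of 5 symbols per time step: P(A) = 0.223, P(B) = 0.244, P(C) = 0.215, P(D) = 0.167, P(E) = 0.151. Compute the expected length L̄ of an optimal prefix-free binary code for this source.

Repeatedly combine the two least-probable nodes; the expected code length is the sum of the merged weights.
merge 151/1000 + 167/1000 → 159/500
merge 43/200 + 223/1000 → 219/500
merge 61/250 + 159/500 → 281/500
merge 219/500 + 281/500 → 1
L = 159/500 + 219/500 + 281/500 + 1 = 1159/500 = 2.318 bits/symbol.

2.318 bits/symbol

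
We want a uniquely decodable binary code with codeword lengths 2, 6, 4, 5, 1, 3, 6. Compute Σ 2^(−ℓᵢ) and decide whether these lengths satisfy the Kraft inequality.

1; yes

With common denominator 2^6 = 64: Σ 2^(−ℓᵢ) = 16/64 + 1/64 + 4/64 + 2/64 + 32/64 + 8/64 + 1/64 = 64/64 = 1.
Kraft's inequality requires Σ ≤ 1; here Σ = 1 ≤ 1, so such a prefix code exists.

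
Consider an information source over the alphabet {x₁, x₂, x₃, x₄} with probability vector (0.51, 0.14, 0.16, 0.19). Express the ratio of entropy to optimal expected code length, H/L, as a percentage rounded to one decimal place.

98.9%

Entropy H = −Σ p log₂ p ≈ 1.7708 bits.
Huffman merges: 7/50+4/25→3/10; 19/100+3/10→49/100; 49/100+51/100→1. L = 179/100 ≈ 1.7900.
Efficiency = H/L = 1.7708/1.7900 = 98.9%.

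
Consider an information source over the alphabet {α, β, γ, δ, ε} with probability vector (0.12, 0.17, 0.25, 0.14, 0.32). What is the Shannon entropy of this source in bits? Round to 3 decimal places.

H = −Σ pᵢ log₂ pᵢ.
−0.12·log₂(0.12) = 0.3671
−0.17·log₂(0.17) = 0.4346
−0.25·log₂(0.25) = 0.5000
−0.14·log₂(0.14) = 0.3971
−0.32·log₂(0.32) = 0.5260
Sum ≈ 2.2248 → 2.225 bits.

2.225 bits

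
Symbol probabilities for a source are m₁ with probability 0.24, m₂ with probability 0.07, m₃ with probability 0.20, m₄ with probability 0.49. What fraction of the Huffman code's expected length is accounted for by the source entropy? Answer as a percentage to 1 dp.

97.3%

Entropy H = −Σ p log₂ p ≈ 1.7314 bits.
Huffman merges: 7/100+1/5→27/100; 6/25+27/100→51/100; 49/100+51/100→1. L = 89/50 ≈ 1.7800.
Efficiency = H/L = 1.7314/1.7800 = 97.3%.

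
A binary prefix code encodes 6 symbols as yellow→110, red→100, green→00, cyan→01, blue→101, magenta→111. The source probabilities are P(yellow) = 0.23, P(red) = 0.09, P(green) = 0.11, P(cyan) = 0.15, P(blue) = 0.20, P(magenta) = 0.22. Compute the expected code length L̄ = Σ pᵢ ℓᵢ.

2.74 bits/symbol

L̄ = Σ pᵢ·ℓᵢ = 0.23·3 + 0.09·3 + 0.11·2 + 0.15·2 + 0.20·3 + 0.22·3 = 2.74 bits/symbol.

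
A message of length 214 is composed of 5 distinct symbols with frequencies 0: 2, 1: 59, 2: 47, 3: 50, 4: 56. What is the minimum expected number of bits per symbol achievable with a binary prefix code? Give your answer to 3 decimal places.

2.229 bits/symbol

Probabilities are the counts divided by 214.
Repeatedly combine the two least-probable nodes; the expected code length is the sum of the merged weights.
merge 1/107 + 47/214 → 49/214
merge 49/214 + 25/107 → 99/214
merge 28/107 + 59/214 → 115/214
merge 99/214 + 115/214 → 1
L = 49/214 + 99/214 + 115/214 + 1 = 477/214 ≈ 2.229 bits/symbol.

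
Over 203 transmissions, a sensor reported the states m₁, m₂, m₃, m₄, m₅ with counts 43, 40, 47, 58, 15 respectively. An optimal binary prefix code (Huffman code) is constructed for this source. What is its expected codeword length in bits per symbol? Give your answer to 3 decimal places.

2.271 bits/symbol

Probabilities are the counts divided by 203.
Repeatedly combine the two least-probable nodes; the expected code length is the sum of the merged weights.
merge 15/203 + 40/203 → 55/203
merge 43/203 + 47/203 → 90/203
merge 55/203 + 2/7 → 113/203
merge 90/203 + 113/203 → 1
L = 55/203 + 90/203 + 113/203 + 1 = 461/203 ≈ 2.271 bits/symbol.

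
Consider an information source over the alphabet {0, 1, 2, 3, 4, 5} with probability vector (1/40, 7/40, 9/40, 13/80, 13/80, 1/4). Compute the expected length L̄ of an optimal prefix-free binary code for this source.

Repeatedly combine the two least-probable nodes; the expected code length is the sum of the merged weights.
merge 1/40 + 13/80 → 3/16
merge 13/80 + 7/40 → 27/80
merge 3/16 + 9/40 → 33/80
merge 1/4 + 27/80 → 47/80
merge 33/80 + 47/80 → 1
L = 3/16 + 27/80 + 33/80 + 47/80 + 1 = 101/40 = 2.525 bits/symbol.

2.525 bits/symbol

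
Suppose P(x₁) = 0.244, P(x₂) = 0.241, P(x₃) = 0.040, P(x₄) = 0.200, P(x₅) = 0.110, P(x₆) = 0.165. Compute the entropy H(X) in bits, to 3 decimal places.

H = −Σ pᵢ log₂ pᵢ.
−0.244·log₂(0.244) = 0.4966
−0.241·log₂(0.241) = 0.4947
−0.040·log₂(0.040) = 0.1858
−0.200·log₂(0.200) = 0.4644
−0.110·log₂(0.110) = 0.3503
−0.165·log₂(0.165) = 0.4289
Sum ≈ 2.4206 → 2.421 bits.

2.421 bits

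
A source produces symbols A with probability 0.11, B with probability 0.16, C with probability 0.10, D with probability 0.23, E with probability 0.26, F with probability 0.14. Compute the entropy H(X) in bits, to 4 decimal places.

H = −Σ pᵢ log₂ pᵢ.
−0.11·log₂(0.11) = 0.3503
−0.16·log₂(0.16) = 0.4230
−0.10·log₂(0.10) = 0.3322
−0.23·log₂(0.23) = 0.4877
−0.26·log₂(0.26) = 0.5053
−0.14·log₂(0.14) = 0.3971
Sum ≈ 2.4956 → 2.4956 bits.

2.4956 bits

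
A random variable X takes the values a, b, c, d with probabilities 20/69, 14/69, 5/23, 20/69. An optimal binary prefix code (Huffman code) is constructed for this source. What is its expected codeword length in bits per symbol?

2 bits/symbol

Repeatedly combine the two least-probable nodes; the expected code length is the sum of the merged weights.
merge 14/69 + 5/23 → 29/69
merge 20/69 + 20/69 → 40/69
merge 29/69 + 40/69 → 1
L = 29/69 + 40/69 + 1 = 2 bits/symbol.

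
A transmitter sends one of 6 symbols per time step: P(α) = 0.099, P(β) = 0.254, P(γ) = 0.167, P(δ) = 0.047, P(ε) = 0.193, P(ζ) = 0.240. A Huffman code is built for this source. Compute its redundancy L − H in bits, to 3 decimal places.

Entropy H = −Σ p log₂ p ≈ 2.4232 bits.
Huffman merges: 47/1000+99/1000→73/500; 73/500+167/1000→313/1000; 193/1000+6/25→433/1000; 127/500+313/1000→567/1000; 433/1000+567/1000→1. L = 2459/1000 ≈ 2.4590.
L − H = 2.4590 − 2.4232 = 0.036 bits.

0.036 bits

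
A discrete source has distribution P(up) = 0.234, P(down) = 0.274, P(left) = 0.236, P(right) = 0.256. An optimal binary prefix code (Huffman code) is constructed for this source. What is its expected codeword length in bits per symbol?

2 bits/symbol

Repeatedly combine the two least-probable nodes; the expected code length is the sum of the merged weights.
merge 117/500 + 59/250 → 47/100
merge 32/125 + 137/500 → 53/100
merge 47/100 + 53/100 → 1
L = 47/100 + 53/100 + 1 = 2 bits/symbol.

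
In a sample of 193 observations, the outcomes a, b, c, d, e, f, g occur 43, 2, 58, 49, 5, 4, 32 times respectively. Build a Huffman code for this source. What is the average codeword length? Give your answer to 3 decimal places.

Probabilities are the counts divided by 193.
Repeatedly combine the two least-probable nodes; the expected code length is the sum of the merged weights.
merge 2/193 + 4/193 → 6/193
merge 5/193 + 6/193 → 11/193
merge 11/193 + 32/193 → 43/193
merge 43/193 + 43/193 → 86/193
merge 49/193 + 58/193 → 107/193
merge 86/193 + 107/193 → 1
L = 6/193 + 11/193 + 43/193 + 86/193 + 107/193 + 1 = 446/193 ≈ 2.311 bits/symbol.

2.311 bits/symbol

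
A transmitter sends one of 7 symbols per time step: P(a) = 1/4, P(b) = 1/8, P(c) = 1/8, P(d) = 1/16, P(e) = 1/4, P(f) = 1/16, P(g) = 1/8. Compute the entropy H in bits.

2.625 bits

Each probability is a power of 1/2, so log₂(1/p) is an integer.
H = Σ p·log₂(1/p) = 1/4·2 + 1/8·3 + 1/8·3 + 1/16·4 + 1/4·2 + 1/16·4 + 1/8·3 = 2.625 bits.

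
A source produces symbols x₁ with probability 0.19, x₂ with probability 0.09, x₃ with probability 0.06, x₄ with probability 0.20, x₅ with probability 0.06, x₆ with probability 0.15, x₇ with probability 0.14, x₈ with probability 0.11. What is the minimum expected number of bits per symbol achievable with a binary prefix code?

2.92 bits/symbol

Repeatedly combine the two least-probable nodes; the expected code length is the sum of the merged weights.
merge 3/50 + 3/50 → 3/25
merge 9/100 + 11/100 → 1/5
merge 3/25 + 7/50 → 13/50
merge 3/20 + 19/100 → 17/50
merge 1/5 + 1/5 → 2/5
merge 13/50 + 17/50 → 3/5
merge 2/5 + 3/5 → 1
L = 3/25 + 1/5 + 13/50 + 17/50 + 2/5 + 3/5 + 1 = 73/25 = 2.92 bits/symbol.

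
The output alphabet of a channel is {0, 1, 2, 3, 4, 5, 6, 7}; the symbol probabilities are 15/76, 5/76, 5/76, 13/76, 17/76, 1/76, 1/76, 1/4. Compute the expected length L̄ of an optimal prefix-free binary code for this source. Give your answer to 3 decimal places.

Repeatedly combine the two least-probable nodes; the expected code length is the sum of the merged weights.
merge 1/76 + 1/76 → 1/38
merge 1/38 + 5/76 → 7/76
merge 5/76 + 7/76 → 3/19
merge 3/19 + 13/76 → 25/76
merge 15/76 + 17/76 → 8/19
merge 1/4 + 25/76 → 11/19
merge 8/19 + 11/19 → 1
L = 1/38 + 7/76 + 3/19 + 25/76 + 8/19 + 11/19 + 1 = 99/38 ≈ 2.605 bits/symbol.

2.605 bits/symbol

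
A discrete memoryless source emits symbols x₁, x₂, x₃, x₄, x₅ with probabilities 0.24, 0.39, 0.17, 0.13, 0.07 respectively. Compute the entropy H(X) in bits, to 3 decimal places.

H = −Σ pᵢ log₂ pᵢ.
−0.24·log₂(0.24) = 0.4941
−0.39·log₂(0.39) = 0.5298
−0.17·log₂(0.17) = 0.4346
−0.13·log₂(0.13) = 0.3826
−0.07·log₂(0.07) = 0.2686
Sum ≈ 2.1097 → 2.110 bits.

2.110 bits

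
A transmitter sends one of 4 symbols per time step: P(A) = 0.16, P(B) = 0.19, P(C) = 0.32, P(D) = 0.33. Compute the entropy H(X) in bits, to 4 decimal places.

1.9321 bits

H = −Σ pᵢ log₂ pᵢ.
−0.16·log₂(0.16) = 0.4230
−0.19·log₂(0.19) = 0.4552
−0.32·log₂(0.32) = 0.5260
−0.33·log₂(0.33) = 0.5278
Sum ≈ 1.9321 → 1.9321 bits.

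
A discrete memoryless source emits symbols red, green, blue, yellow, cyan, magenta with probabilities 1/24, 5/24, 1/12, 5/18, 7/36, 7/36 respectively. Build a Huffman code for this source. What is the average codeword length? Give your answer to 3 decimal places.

2.444 bits/symbol

Repeatedly combine the two least-probable nodes; the expected code length is the sum of the merged weights.
merge 1/24 + 1/12 → 1/8
merge 1/8 + 7/36 → 23/72
merge 7/36 + 5/24 → 29/72
merge 5/18 + 23/72 → 43/72
merge 29/72 + 43/72 → 1
L = 1/8 + 23/72 + 29/72 + 43/72 + 1 = 22/9 ≈ 2.444 bits/symbol.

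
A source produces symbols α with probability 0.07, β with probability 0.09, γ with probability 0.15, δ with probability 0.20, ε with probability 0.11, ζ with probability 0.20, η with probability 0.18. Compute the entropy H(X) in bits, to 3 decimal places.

2.716 bits

H = −Σ pᵢ log₂ pᵢ.
−0.07·log₂(0.07) = 0.2686
−0.09·log₂(0.09) = 0.3127
−0.15·log₂(0.15) = 0.4105
−0.20·log₂(0.20) = 0.4644
−0.11·log₂(0.11) = 0.3503
−0.20·log₂(0.20) = 0.4644
−0.18·log₂(0.18) = 0.4453
Sum ≈ 2.7161 → 2.716 bits.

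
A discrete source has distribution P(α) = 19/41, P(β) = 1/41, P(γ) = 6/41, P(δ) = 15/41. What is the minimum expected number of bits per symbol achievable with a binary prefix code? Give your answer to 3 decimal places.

Repeatedly combine the two least-probable nodes; the expected code length is the sum of the merged weights.
merge 1/41 + 6/41 → 7/41
merge 7/41 + 15/41 → 22/41
merge 19/41 + 22/41 → 1
L = 7/41 + 22/41 + 1 = 70/41 ≈ 1.707 bits/symbol.

1.707 bits/symbol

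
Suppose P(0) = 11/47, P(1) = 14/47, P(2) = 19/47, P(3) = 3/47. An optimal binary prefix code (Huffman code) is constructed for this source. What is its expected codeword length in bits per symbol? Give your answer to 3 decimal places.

Repeatedly combine the two least-probable nodes; the expected code length is the sum of the merged weights.
merge 3/47 + 11/47 → 14/47
merge 14/47 + 14/47 → 28/47
merge 19/47 + 28/47 → 1
L = 14/47 + 28/47 + 1 = 89/47 ≈ 1.894 bits/symbol.

1.894 bits/symbol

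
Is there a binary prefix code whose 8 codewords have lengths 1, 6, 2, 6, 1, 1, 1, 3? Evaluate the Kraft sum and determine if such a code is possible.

With common denominator 2^6 = 64: Σ 2^(−ℓᵢ) = 32/64 + 1/64 + 16/64 + 1/64 + 32/64 + 32/64 + 32/64 + 8/64 = 154/64 = 2.40625.
Kraft's inequality requires Σ ≤ 1; here Σ = 2.40625 > 1, so no such prefix code exists.

2.40625; no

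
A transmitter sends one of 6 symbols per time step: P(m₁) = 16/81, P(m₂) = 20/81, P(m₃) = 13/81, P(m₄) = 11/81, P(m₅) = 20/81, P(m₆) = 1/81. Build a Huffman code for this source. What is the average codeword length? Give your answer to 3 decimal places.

Repeatedly combine the two least-probable nodes; the expected code length is the sum of the merged weights.
merge 1/81 + 11/81 → 4/27
merge 4/27 + 13/81 → 25/81
merge 16/81 + 20/81 → 4/9
merge 20/81 + 25/81 → 5/9
merge 4/9 + 5/9 → 1
L = 4/27 + 25/81 + 4/9 + 5/9 + 1 = 199/81 ≈ 2.457 bits/symbol.

2.457 bits/symbol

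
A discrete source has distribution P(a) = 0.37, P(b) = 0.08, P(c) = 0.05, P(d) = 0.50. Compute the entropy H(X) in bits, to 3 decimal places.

H = −Σ pᵢ log₂ pᵢ.
−0.37·log₂(0.37) = 0.5307
−0.08·log₂(0.08) = 0.2915
−0.05·log₂(0.05) = 0.2161
−0.50·log₂(0.50) = 0.5000
Sum ≈ 1.5383 → 1.538 bits.

1.538 bits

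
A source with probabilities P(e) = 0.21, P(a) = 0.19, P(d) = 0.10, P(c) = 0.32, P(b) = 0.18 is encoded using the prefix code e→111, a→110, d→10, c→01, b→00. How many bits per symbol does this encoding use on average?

L̄ = Σ pᵢ·ℓᵢ = 0.21·3 + 0.19·3 + 0.10·2 + 0.32·2 + 0.18·2 = 2.4 bits/symbol.

2.4 bits/symbol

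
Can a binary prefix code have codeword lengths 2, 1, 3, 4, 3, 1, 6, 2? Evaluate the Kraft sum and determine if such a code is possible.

1.828125; no

With common denominator 2^6 = 64: Σ 2^(−ℓᵢ) = 16/64 + 32/64 + 8/64 + 4/64 + 8/64 + 32/64 + 1/64 + 16/64 = 117/64 = 1.828125.
Kraft's inequality requires Σ ≤ 1; here Σ = 1.828125 > 1, so no such prefix code exists.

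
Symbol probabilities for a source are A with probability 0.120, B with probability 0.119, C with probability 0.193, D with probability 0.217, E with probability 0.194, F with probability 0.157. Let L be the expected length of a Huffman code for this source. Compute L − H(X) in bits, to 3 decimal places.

Entropy H = −Σ p log₂ p ≈ 2.5472 bits.
Huffman merges: 119/1000+3/25→239/1000; 157/1000+193/1000→7/20; 97/500+217/1000→411/1000; 239/1000+7/20→589/1000; 411/1000+589/1000→1. L = 2589/1000 ≈ 2.5890.
L − H = 2.5890 − 2.5472 = 0.042 bits.

0.042 bits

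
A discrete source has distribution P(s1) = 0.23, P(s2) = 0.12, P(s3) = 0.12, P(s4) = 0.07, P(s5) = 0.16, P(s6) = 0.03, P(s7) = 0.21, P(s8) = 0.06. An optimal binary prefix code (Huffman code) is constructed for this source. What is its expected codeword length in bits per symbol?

2.81 bits/symbol

Repeatedly combine the two least-probable nodes; the expected code length is the sum of the merged weights.
merge 3/100 + 3/50 → 9/100
merge 7/100 + 9/100 → 4/25
merge 3/25 + 3/25 → 6/25
merge 4/25 + 4/25 → 8/25
merge 21/100 + 23/100 → 11/25
merge 6/25 + 8/25 → 14/25
merge 11/25 + 14/25 → 1
L = 9/100 + 4/25 + 6/25 + 8/25 + 11/25 + 14/25 + 1 = 281/100 = 2.81 bits/symbol.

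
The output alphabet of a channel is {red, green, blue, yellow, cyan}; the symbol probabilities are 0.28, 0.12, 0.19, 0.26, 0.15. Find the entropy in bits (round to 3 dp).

2.252 bits

H = −Σ pᵢ log₂ pᵢ.
−0.28·log₂(0.28) = 0.5142
−0.12·log₂(0.12) = 0.3671
−0.19·log₂(0.19) = 0.4552
−0.26·log₂(0.26) = 0.5053
−0.15·log₂(0.15) = 0.4105
Sum ≈ 2.2523 → 2.252 bits.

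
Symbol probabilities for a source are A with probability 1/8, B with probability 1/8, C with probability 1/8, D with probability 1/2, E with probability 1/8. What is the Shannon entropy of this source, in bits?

Each probability is a power of 1/2, so log₂(1/p) is an integer.
H = Σ p·log₂(1/p) = 1/8·3 + 1/8·3 + 1/8·3 + 1/2·1 + 1/8·3 = 2 bits.

2 bits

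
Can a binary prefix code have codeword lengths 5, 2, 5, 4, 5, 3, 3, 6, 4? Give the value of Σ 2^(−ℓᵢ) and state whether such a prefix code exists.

0.734375; yes

With common denominator 2^6 = 64: Σ 2^(−ℓᵢ) = 2/64 + 16/64 + 2/64 + 4/64 + 2/64 + 8/64 + 8/64 + 1/64 + 4/64 = 47/64 = 0.734375.
Kraft's inequality requires Σ ≤ 1; here Σ = 0.734375 ≤ 1, so such a prefix code exists.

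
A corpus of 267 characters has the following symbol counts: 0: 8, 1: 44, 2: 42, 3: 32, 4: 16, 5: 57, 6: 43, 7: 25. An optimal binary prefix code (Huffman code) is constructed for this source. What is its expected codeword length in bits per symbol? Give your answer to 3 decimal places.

2.876 bits/symbol

Probabilities are the counts divided by 267.
Repeatedly combine the two least-probable nodes; the expected code length is the sum of the merged weights.
merge 8/267 + 16/267 → 8/89
merge 8/89 + 25/267 → 49/267
merge 32/267 + 14/89 → 74/267
merge 43/267 + 44/267 → 29/89
merge 49/267 + 19/89 → 106/267
merge 74/267 + 29/89 → 161/267
merge 106/267 + 161/267 → 1
L = 8/89 + 49/267 + 74/267 + 29/89 + 106/267 + 161/267 + 1 = 256/89 ≈ 2.876 bits/symbol.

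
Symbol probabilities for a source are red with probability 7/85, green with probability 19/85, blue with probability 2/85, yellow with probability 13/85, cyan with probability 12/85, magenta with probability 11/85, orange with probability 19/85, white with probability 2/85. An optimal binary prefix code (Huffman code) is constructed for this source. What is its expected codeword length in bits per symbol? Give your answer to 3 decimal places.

2.729 bits/symbol

Repeatedly combine the two least-probable nodes; the expected code length is the sum of the merged weights.
merge 2/85 + 2/85 → 4/85
merge 4/85 + 7/85 → 11/85
merge 11/85 + 11/85 → 22/85
merge 12/85 + 13/85 → 5/17
merge 19/85 + 19/85 → 38/85
merge 22/85 + 5/17 → 47/85
merge 38/85 + 47/85 → 1
L = 4/85 + 11/85 + 22/85 + 5/17 + 38/85 + 47/85 + 1 = 232/85 ≈ 2.729 bits/symbol.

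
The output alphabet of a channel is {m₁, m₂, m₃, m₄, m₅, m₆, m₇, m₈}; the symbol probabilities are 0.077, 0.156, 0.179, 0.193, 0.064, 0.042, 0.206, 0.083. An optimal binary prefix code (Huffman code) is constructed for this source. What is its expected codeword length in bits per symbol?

2.867 bits/symbol

Repeatedly combine the two least-probable nodes; the expected code length is the sum of the merged weights.
merge 21/500 + 8/125 → 53/500
merge 77/1000 + 83/1000 → 4/25
merge 53/500 + 39/250 → 131/500
merge 4/25 + 179/1000 → 339/1000
merge 193/1000 + 103/500 → 399/1000
merge 131/500 + 339/1000 → 601/1000
merge 399/1000 + 601/1000 → 1
L = 53/500 + 4/25 + 131/500 + 339/1000 + 399/1000 + 601/1000 + 1 = 2867/1000 = 2.867 bits/symbol.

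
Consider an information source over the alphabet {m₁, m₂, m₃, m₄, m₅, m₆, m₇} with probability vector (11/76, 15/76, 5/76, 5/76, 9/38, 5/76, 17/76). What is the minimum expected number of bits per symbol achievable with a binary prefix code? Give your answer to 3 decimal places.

2.671 bits/symbol

Repeatedly combine the two least-probable nodes; the expected code length is the sum of the merged weights.
merge 5/76 + 5/76 → 5/38
merge 5/76 + 5/38 → 15/76
merge 11/76 + 15/76 → 13/38
merge 15/76 + 17/76 → 8/19
merge 9/38 + 13/38 → 11/19
merge 8/19 + 11/19 → 1
L = 5/38 + 15/76 + 13/38 + 8/19 + 11/19 + 1 = 203/76 ≈ 2.671 bits/symbol.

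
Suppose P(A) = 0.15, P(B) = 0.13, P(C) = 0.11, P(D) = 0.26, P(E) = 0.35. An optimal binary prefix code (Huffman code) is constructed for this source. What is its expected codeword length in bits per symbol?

2.24 bits/symbol

Repeatedly combine the two least-probable nodes; the expected code length is the sum of the merged weights.
merge 11/100 + 13/100 → 6/25
merge 3/20 + 6/25 → 39/100
merge 13/50 + 7/20 → 61/100
merge 39/100 + 61/100 → 1
L = 6/25 + 39/100 + 61/100 + 1 = 56/25 = 2.24 bits/symbol.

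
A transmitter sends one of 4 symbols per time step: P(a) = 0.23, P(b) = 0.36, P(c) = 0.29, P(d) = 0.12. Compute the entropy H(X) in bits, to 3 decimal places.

H = −Σ pᵢ log₂ pᵢ.
−0.23·log₂(0.23) = 0.4877
−0.36·log₂(0.36) = 0.5306
−0.29·log₂(0.29) = 0.5179
−0.12·log₂(0.12) = 0.3671
Sum ≈ 1.9033 → 1.903 bits.

1.903 bits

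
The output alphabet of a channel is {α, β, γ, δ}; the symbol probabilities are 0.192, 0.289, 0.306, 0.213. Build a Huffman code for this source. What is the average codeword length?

2 bits/symbol

Repeatedly combine the two least-probable nodes; the expected code length is the sum of the merged weights.
merge 24/125 + 213/1000 → 81/200
merge 289/1000 + 153/500 → 119/200
merge 81/200 + 119/200 → 1
L = 81/200 + 119/200 + 1 = 2 bits/symbol.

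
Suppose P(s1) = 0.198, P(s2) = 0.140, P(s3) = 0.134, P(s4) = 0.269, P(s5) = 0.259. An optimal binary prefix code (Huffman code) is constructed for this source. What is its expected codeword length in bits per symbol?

2.274 bits/symbol

Repeatedly combine the two least-probable nodes; the expected code length is the sum of the merged weights.
merge 67/500 + 7/50 → 137/500
merge 99/500 + 259/1000 → 457/1000
merge 269/1000 + 137/500 → 543/1000
merge 457/1000 + 543/1000 → 1
L = 137/500 + 457/1000 + 543/1000 + 1 = 1137/500 = 2.274 bits/symbol.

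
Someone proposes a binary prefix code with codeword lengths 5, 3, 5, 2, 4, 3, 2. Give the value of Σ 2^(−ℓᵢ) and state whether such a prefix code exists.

0.875; yes

With common denominator 2^5 = 32: Σ 2^(−ℓᵢ) = 1/32 + 4/32 + 1/32 + 8/32 + 2/32 + 4/32 + 8/32 = 28/32 = 0.875.
Kraft's inequality requires Σ ≤ 1; here Σ = 0.875 ≤ 1, so such a prefix code exists.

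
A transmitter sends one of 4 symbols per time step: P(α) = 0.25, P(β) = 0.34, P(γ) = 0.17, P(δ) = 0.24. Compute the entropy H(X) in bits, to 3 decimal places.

H = −Σ pᵢ log₂ pᵢ.
−0.25·log₂(0.25) = 0.5000
−0.34·log₂(0.34) = 0.5292
−0.17·log₂(0.17) = 0.4346
−0.24·log₂(0.24) = 0.4941
Sum ≈ 1.9579 → 1.958 bits.

1.958 bits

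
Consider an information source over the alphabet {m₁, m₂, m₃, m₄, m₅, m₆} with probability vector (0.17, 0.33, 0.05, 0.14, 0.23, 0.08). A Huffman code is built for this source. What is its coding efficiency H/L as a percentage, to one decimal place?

98.1%

Entropy H = −Σ p log₂ p ≈ 2.3548 bits.
Huffman merges: 1/20+2/25→13/100; 13/100+7/50→27/100; 17/100+23/100→2/5; 27/100+33/100→3/5; 2/5+3/5→1. L = 12/5 ≈ 2.4000.
Efficiency = H/L = 2.3548/2.4000 = 98.1%.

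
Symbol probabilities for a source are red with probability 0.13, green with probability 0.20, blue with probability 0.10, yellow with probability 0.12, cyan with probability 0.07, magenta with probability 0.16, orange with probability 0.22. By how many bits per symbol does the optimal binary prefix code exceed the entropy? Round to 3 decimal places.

0.032 bits

Entropy H = −Σ p log₂ p ≈ 2.7184 bits.
Huffman merges: 7/100+1/10→17/100; 3/25+13/100→1/4; 4/25+17/100→33/100; 1/5+11/50→21/50; 1/4+33/100→29/50; 21/50+29/50→1. L = 11/4 ≈ 2.7500.
L − H = 2.7500 − 2.7184 = 0.032 bits.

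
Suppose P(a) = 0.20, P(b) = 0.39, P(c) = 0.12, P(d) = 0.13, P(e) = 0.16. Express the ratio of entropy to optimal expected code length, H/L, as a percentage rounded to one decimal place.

97.6%

Entropy H = −Σ p log₂ p ≈ 2.1669 bits.
Huffman merges: 3/25+13/100→1/4; 4/25+1/5→9/25; 1/4+9/25→61/100; 39/100+61/100→1. L = 111/50 ≈ 2.2200.
Efficiency = H/L = 2.1669/2.2200 = 97.6%.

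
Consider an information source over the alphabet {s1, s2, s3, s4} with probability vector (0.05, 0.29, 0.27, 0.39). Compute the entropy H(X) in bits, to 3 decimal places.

H = −Σ pᵢ log₂ pᵢ.
−0.05·log₂(0.05) = 0.2161
−0.29·log₂(0.29) = 0.5179
−0.27·log₂(0.27) = 0.5100
−0.39·log₂(0.39) = 0.5298
Sum ≈ 1.7738 → 1.774 bits.

1.774 bits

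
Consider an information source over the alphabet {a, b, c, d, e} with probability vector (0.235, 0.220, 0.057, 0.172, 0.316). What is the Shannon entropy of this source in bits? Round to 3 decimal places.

H = −Σ pᵢ log₂ pᵢ.
−0.235·log₂(0.235) = 0.4910
−0.220·log₂(0.220) = 0.4806
−0.057·log₂(0.057) = 0.2356
−0.172·log₂(0.172) = 0.4368
−0.316·log₂(0.316) = 0.5252
Sum ≈ 2.1691 → 2.169 bits.

2.169 bits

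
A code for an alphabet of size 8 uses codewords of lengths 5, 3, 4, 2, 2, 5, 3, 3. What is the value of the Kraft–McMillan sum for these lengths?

1

With common denominator 2^5 = 32: Σ 2^(−ℓᵢ) = 1/32 + 4/32 + 2/32 + 8/32 + 8/32 + 1/32 + 4/32 + 4/32 = 32/32 = 1.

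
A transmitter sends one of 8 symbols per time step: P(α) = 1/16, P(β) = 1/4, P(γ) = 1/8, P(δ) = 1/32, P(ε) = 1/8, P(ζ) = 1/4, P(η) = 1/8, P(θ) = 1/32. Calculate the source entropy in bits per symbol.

Each probability is a power of 1/2, so log₂(1/p) is an integer.
H = Σ p·log₂(1/p) = 1/16·4 + 1/4·2 + 1/8·3 + 1/32·5 + 1/8·3 + 1/4·2 + 1/8·3 + 1/32·5 = 2.6875 bits.

2.6875 bits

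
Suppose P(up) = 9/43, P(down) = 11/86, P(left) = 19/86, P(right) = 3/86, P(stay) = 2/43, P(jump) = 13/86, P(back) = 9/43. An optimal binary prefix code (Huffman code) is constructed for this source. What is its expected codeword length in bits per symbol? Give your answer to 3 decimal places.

2.651 bits/symbol

Repeatedly combine the two least-probable nodes; the expected code length is the sum of the merged weights.
merge 3/86 + 2/43 → 7/86
merge 7/86 + 11/86 → 9/43
merge 13/86 + 9/43 → 31/86
merge 9/43 + 9/43 → 18/43
merge 19/86 + 31/86 → 25/43
merge 18/43 + 25/43 → 1
L = 7/86 + 9/43 + 31/86 + 18/43 + 25/43 + 1 = 114/43 ≈ 2.651 bits/symbol.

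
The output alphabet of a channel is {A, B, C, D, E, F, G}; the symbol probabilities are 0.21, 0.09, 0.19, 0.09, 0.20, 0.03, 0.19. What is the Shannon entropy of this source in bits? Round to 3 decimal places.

H = −Σ pᵢ log₂ pᵢ.
−0.21·log₂(0.21) = 0.4728
−0.09·log₂(0.09) = 0.3127
−0.19·log₂(0.19) = 0.4552
−0.09·log₂(0.09) = 0.3127
−0.20·log₂(0.20) = 0.4644
−0.03·log₂(0.03) = 0.1518
−0.19·log₂(0.19) = 0.4552
Sum ≈ 2.6247 → 2.625 bits.

2.625 bits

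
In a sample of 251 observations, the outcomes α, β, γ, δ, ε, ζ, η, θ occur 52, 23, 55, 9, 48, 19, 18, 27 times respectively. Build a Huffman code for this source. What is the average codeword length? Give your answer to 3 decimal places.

2.849 bits/symbol

Probabilities are the counts divided by 251.
Repeatedly combine the two least-probable nodes; the expected code length is the sum of the merged weights.
merge 9/251 + 18/251 → 27/251
merge 19/251 + 23/251 → 42/251
merge 27/251 + 27/251 → 54/251
merge 42/251 + 48/251 → 90/251
merge 52/251 + 54/251 → 106/251
merge 55/251 + 90/251 → 145/251
merge 106/251 + 145/251 → 1
L = 27/251 + 42/251 + 54/251 + 90/251 + 106/251 + 145/251 + 1 = 715/251 ≈ 2.849 bits/symbol.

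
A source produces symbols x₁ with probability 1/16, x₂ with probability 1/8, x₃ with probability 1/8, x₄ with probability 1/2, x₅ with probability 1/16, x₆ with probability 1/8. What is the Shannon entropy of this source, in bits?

Each probability is a power of 1/2, so log₂(1/p) is an integer.
H = Σ p·log₂(1/p) = 1/16·4 + 1/8·3 + 1/8·3 + 1/2·1 + 1/16·4 + 1/8·3 = 2.125 bits.

2.125 bits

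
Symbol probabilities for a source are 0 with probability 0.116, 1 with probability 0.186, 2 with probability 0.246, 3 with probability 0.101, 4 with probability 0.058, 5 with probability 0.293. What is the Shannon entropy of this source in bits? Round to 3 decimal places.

2.401 bits

H = −Σ pᵢ log₂ pᵢ.
−0.116·log₂(0.116) = 0.3605
−0.186·log₂(0.186) = 0.4514
−0.246·log₂(0.246) = 0.4977
−0.101·log₂(0.101) = 0.3341
−0.058·log₂(0.058) = 0.2383
−0.293·log₂(0.293) = 0.5189
Sum ≈ 2.4008 → 2.401 bits.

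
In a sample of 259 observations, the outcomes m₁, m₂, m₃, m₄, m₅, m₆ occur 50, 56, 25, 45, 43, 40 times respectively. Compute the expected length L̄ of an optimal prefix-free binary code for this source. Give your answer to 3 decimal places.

Probabilities are the counts divided by 259.
Repeatedly combine the two least-probable nodes; the expected code length is the sum of the merged weights.
merge 25/259 + 40/259 → 65/259
merge 43/259 + 45/259 → 88/259
merge 50/259 + 8/37 → 106/259
merge 65/259 + 88/259 → 153/259
merge 106/259 + 153/259 → 1
L = 65/259 + 88/259 + 106/259 + 153/259 + 1 = 671/259 ≈ 2.591 bits/symbol.

2.591 bits/symbol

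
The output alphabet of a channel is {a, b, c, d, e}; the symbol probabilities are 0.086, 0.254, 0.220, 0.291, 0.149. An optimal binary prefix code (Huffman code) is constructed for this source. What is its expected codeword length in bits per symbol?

2.235 bits/symbol

Repeatedly combine the two least-probable nodes; the expected code length is the sum of the merged weights.
merge 43/500 + 149/1000 → 47/200
merge 11/50 + 47/200 → 91/200
merge 127/500 + 291/1000 → 109/200
merge 91/200 + 109/200 → 1
L = 47/200 + 91/200 + 109/200 + 1 = 447/200 = 2.235 bits/symbol.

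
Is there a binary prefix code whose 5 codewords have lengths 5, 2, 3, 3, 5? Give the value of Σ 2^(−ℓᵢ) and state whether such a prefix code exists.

With common denominator 2^5 = 32: Σ 2^(−ℓᵢ) = 1/32 + 8/32 + 4/32 + 4/32 + 1/32 = 18/32 = 0.5625.
Kraft's inequality requires Σ ≤ 1; here Σ = 0.5625 ≤ 1, so such a prefix code exists.

0.5625; yes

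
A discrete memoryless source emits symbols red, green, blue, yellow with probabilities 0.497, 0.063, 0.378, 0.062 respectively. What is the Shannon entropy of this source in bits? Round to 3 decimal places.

1.532 bits

H = −Σ pᵢ log₂ pᵢ.
−0.497·log₂(0.497) = 0.5013
−0.063·log₂(0.063) = 0.2513
−0.378·log₂(0.378) = 0.5305
−0.062·log₂(0.062) = 0.2487
Sum ≈ 1.5318 → 1.532 bits.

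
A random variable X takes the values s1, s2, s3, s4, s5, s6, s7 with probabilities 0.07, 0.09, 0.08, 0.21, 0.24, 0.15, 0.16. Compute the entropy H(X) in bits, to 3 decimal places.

2.673 bits

H = −Σ pᵢ log₂ pᵢ.
−0.07·log₂(0.07) = 0.2686
−0.09·log₂(0.09) = 0.3127
−0.08·log₂(0.08) = 0.2915
−0.21·log₂(0.21) = 0.4728
−0.24·log₂(0.24) = 0.4941
−0.15·log₂(0.15) = 0.4105
−0.16·log₂(0.16) = 0.4230
Sum ≈ 2.6732 → 2.673 bits.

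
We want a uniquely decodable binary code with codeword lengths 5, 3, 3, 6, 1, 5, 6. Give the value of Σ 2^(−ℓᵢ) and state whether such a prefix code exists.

With common denominator 2^6 = 64: Σ 2^(−ℓᵢ) = 2/64 + 8/64 + 8/64 + 1/64 + 32/64 + 2/64 + 1/64 = 54/64 = 0.84375.
Kraft's inequality requires Σ ≤ 1; here Σ = 0.84375 ≤ 1, so such a prefix code exists.

0.84375; yes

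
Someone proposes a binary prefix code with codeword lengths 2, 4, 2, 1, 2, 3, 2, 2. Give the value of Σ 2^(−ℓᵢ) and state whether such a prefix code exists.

With common denominator 2^4 = 16: Σ 2^(−ℓᵢ) = 4/16 + 1/16 + 4/16 + 8/16 + 4/16 + 2/16 + 4/16 + 4/16 = 31/16 = 1.9375.
Kraft's inequality requires Σ ≤ 1; here Σ = 1.9375 > 1, so no such prefix code exists.

1.9375; no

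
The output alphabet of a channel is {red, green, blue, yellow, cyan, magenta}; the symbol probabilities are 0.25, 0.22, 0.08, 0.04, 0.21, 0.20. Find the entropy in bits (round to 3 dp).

H = −Σ pᵢ log₂ pᵢ.
−0.25·log₂(0.25) = 0.5000
−0.22·log₂(0.22) = 0.4806
−0.08·log₂(0.08) = 0.2915
−0.04·log₂(0.04) = 0.1858
−0.21·log₂(0.21) = 0.4728
−0.20·log₂(0.20) = 0.4644
Sum ≈ 2.3950 → 2.395 bits.

2.395 bits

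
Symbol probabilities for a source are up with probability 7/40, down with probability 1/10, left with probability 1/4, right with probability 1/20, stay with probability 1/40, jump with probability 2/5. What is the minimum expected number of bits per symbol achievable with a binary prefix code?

2.2 bits/symbol

Repeatedly combine the two least-probable nodes; the expected code length is the sum of the merged weights.
merge 1/40 + 1/20 → 3/40
merge 3/40 + 1/10 → 7/40
merge 7/40 + 7/40 → 7/20
merge 1/4 + 7/20 → 3/5
merge 2/5 + 3/5 → 1
L = 3/40 + 7/40 + 7/20 + 3/5 + 1 = 11/5 = 2.2 bits/symbol.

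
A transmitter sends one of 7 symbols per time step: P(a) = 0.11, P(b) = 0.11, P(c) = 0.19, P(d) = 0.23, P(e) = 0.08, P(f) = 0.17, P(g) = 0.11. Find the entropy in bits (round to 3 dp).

2.720 bits

H = −Σ pᵢ log₂ pᵢ.
−0.11·log₂(0.11) = 0.3503
−0.11·log₂(0.11) = 0.3503
−0.19·log₂(0.19) = 0.4552
−0.23·log₂(0.23) = 0.4877
−0.08·log₂(0.08) = 0.2915
−0.17·log₂(0.17) = 0.4346
−0.11·log₂(0.11) = 0.3503
Sum ≈ 2.7198 → 2.720 bits.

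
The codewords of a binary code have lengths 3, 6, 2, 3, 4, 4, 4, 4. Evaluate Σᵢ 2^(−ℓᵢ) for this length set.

0.765625

With common denominator 2^6 = 64: Σ 2^(−ℓᵢ) = 8/64 + 1/64 + 16/64 + 8/64 + 4/64 + 4/64 + 4/64 + 4/64 = 49/64 = 0.765625.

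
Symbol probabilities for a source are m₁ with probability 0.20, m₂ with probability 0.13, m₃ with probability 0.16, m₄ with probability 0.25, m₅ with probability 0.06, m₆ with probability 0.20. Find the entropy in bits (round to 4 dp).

2.4780 bits

H = −Σ pᵢ log₂ pᵢ.
−0.20·log₂(0.20) = 0.4644
−0.13·log₂(0.13) = 0.3826
−0.16·log₂(0.16) = 0.4230
−0.25·log₂(0.25) = 0.5000
−0.06·log₂(0.06) = 0.2435
−0.20·log₂(0.20) = 0.4644
Sum ≈ 2.4780 → 2.4780 bits.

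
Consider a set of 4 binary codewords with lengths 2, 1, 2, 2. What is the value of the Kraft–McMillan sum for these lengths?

With common denominator 2^2 = 4: Σ 2^(−ℓᵢ) = 1/4 + 2/4 + 1/4 + 1/4 = 5/4 = 1.25.

1.25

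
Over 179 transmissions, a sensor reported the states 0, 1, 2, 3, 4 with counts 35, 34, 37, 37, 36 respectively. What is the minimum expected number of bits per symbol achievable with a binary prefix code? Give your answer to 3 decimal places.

Probabilities are the counts divided by 179.
Repeatedly combine the two least-probable nodes; the expected code length is the sum of the merged weights.
merge 34/179 + 35/179 → 69/179
merge 36/179 + 37/179 → 73/179
merge 37/179 + 69/179 → 106/179
merge 73/179 + 106/179 → 1
L = 69/179 + 73/179 + 106/179 + 1 = 427/179 ≈ 2.385 bits/symbol.

2.385 bits/symbol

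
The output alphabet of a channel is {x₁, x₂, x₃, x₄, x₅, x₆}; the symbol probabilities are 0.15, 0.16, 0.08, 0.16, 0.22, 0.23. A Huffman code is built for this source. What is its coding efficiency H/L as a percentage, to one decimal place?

98.7%

Entropy H = −Σ p log₂ p ≈ 2.5163 bits.
Huffman merges: 2/25+3/20→23/100; 4/25+4/25→8/25; 11/50+23/100→9/20; 23/100+8/25→11/20; 9/20+11/20→1. L = 51/20 ≈ 2.5500.
Efficiency = H/L = 2.5163/2.5500 = 98.7%.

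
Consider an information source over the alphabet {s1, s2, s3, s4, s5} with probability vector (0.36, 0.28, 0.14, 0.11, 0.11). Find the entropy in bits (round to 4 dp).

2.1425 bits

H = −Σ pᵢ log₂ pᵢ.
−0.36·log₂(0.36) = 0.5306
−0.28·log₂(0.28) = 0.5142
−0.14·log₂(0.14) = 0.3971
−0.11·log₂(0.11) = 0.3503
−0.11·log₂(0.11) = 0.3503
Sum ≈ 2.1425 → 2.1425 bits.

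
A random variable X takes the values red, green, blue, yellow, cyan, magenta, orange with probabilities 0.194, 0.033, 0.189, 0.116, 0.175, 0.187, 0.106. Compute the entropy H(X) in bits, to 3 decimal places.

2.672 bits

H = −Σ pᵢ log₂ pᵢ.
−0.194·log₂(0.194) = 0.4590
−0.033·log₂(0.033) = 0.1624
−0.189·log₂(0.189) = 0.4543
−0.116·log₂(0.116) = 0.3605
−0.175·log₂(0.175) = 0.4401
−0.187·log₂(0.187) = 0.4523
−0.106·log₂(0.106) = 0.3432
Sum ≈ 2.6718 → 2.672 bits.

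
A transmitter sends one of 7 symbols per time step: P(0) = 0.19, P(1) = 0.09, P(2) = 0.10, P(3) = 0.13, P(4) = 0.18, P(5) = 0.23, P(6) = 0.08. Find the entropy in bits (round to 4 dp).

H = −Σ pᵢ log₂ pᵢ.
−0.19·log₂(0.19) = 0.4552
−0.09·log₂(0.09) = 0.3127
−0.10·log₂(0.10) = 0.3322
−0.13·log₂(0.13) = 0.3826
−0.18·log₂(0.18) = 0.4453
−0.23·log₂(0.23) = 0.4877
−0.08·log₂(0.08) = 0.2915
Sum ≈ 2.7072 → 2.7072 bits.

2.7072 bits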